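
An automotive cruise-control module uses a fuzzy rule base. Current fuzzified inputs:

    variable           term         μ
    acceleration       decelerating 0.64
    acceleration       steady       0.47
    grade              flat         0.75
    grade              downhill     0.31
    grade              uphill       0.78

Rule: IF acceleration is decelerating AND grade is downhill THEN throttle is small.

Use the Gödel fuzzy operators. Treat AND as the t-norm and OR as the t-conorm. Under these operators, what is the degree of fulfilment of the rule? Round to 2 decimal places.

firing strength: decelerating=0.64, downhill=0.31; AND[min(a, b)] → w = 0.31

0.31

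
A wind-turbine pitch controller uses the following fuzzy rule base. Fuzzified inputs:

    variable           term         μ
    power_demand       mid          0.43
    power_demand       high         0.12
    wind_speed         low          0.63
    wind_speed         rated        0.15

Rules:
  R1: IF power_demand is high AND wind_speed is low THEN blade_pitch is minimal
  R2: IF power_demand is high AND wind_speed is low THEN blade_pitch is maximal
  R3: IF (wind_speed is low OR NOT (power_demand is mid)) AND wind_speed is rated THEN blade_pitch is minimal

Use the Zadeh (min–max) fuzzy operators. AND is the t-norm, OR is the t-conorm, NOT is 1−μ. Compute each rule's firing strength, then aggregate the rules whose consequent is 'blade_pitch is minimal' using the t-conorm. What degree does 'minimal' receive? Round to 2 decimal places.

R1: high=0.12, low=0.63; AND[min(a, b)] → w = 0.12
R2: high=0.12, low=0.63; AND[min(a, b)] → w = 0.12
R3: (low=0.63 OR ¬mid=1−0.43=0.57) = 0.63; AND[min(a, b)] with rated=0.15 → w = 0.15
Rules with consequent 'minimal': {R1, R3} → strengths 0.12, 0.15
Aggregate via t-conorm [max(a, b)]: 0.15

0.15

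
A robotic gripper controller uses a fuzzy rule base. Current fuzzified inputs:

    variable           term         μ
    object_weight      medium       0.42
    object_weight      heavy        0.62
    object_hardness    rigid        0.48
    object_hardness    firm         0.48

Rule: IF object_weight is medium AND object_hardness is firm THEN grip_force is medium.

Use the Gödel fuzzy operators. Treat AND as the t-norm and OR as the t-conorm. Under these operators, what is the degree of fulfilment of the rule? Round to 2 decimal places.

0.42

firing strength: medium=0.42, firm=0.48; AND[min(a, b)] → w = 0.42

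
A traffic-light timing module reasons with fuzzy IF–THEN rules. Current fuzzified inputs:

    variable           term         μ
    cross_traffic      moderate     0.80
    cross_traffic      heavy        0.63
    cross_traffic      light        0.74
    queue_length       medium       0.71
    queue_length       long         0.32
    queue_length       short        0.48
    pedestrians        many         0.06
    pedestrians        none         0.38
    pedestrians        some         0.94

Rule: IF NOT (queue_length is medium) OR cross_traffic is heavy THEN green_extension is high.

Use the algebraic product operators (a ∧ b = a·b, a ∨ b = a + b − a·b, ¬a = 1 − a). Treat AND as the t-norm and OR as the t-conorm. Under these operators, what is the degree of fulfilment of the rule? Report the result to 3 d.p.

0.737

firing strength: ¬medium=1−0.71=0.29, heavy=0.63; OR[a + b − a·b] → w = 0.7373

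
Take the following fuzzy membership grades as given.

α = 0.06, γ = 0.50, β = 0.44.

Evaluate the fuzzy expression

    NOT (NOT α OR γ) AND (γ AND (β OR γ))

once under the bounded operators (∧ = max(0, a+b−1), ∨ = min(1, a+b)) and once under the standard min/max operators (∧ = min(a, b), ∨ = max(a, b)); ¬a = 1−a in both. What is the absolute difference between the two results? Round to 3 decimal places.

Under bounded:
  NOT α = 1 − 0.06 = 0.94
  NOT α OR γ = min(1, a+b) on (0.94, 0.50) = 1.00
  NOT (NOT α OR γ) = 1 − 1.00 = 0.00
  β OR γ = min(1, a+b) on (0.44, 0.50) = 0.94
  γ AND (β OR γ) = max(0, a+b−1) on (0.50, 0.94) = 0.44
  NOT (NOT α OR γ) AND (γ AND (β OR γ)) = max(0, a+b−1) on (0.00, 0.44) = 0.00
  → value = 0.0000
Under standard min/max:
  NOT α = 1 − 0.06 = 0.94
  NOT α OR γ = max(a, b) on (0.94, 0.50) = 0.94
  NOT (NOT α OR γ) = 1 − 0.94 = 0.06
  β OR γ = max(a, b) on (0.44, 0.50) = 0.50
  γ AND (β OR γ) = min(a, b) on (0.50, 0.50) = 0.50
  NOT (NOT α OR γ) AND (γ AND (β OR γ)) = min(a, b) on (0.06, 0.50) = 0.06
  → value = 0.0600
|0.0000 − 0.0600| = 0.060

0.060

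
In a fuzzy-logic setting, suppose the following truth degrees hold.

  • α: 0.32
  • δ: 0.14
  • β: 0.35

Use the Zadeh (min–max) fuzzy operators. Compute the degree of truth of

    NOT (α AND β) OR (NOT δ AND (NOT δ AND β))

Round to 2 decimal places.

α AND β = min(a, b) on (0.32, 0.35) = 0.32
NOT (α AND β) = 1 − 0.32 = 0.68
NOT δ = 1 − 0.14 = 0.86
NOT δ = 1 − 0.14 = 0.86
NOT δ AND β = min(a, b) on (0.86, 0.35) = 0.35
NOT δ AND (NOT δ AND β) = min(a, b) on (0.86, 0.35) = 0.35
NOT (α AND β) OR (NOT δ AND (NOT δ AND β)) = max(a, b) on (0.68, 0.35) = 0.68

0.68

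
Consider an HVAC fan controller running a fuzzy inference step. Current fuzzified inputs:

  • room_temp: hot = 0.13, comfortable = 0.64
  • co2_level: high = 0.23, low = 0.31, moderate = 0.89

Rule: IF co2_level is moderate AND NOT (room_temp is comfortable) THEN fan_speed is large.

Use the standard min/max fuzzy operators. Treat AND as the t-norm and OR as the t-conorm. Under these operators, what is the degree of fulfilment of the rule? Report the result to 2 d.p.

firing strength: moderate=0.89, ¬comfortable=1−0.64=0.36; AND[min(a, b)] → w = 0.36

0.36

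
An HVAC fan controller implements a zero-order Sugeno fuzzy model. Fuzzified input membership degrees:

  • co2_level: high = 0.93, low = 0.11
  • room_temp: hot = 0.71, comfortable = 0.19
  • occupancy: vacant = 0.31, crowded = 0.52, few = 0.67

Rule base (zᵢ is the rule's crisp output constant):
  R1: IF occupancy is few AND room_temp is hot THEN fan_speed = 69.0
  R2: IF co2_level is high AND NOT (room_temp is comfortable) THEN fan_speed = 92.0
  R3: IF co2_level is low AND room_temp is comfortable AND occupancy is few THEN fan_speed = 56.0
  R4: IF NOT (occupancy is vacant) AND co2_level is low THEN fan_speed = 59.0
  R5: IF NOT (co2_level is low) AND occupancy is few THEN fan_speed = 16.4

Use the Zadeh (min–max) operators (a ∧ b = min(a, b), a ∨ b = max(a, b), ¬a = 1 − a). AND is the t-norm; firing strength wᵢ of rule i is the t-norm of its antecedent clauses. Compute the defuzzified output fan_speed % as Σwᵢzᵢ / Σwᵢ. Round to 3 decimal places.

R1 (z=69.0): few=0.67, hot=0.71; AND[min(a, b)] → w = 0.67
R2 (z=92.0): high=0.93, ¬comfortable=1−0.19=0.81; AND[min(a, b)] → w = 0.81
R3 (z=56.0): low=0.11, comfortable=0.19, few=0.67; AND[min(a, b)] → w = 0.11
R4 (z=59.0): ¬vacant=1−0.31=0.69, low=0.11; AND[min(a, b)] → w = 0.11
R5 (z=16.4): ¬low=1−0.11=0.89, few=0.67; AND[min(a, b)] → w = 0.67
Weighted average = (0.67·69.0 + 0.81·92.0 + 0.11·56.0 + 0.11·59.0 + 0.67·16.4) / (0.67 + 0.81 + 0.11 + 0.11 + 0.67)
  = 144.3880 / 2.3700 = 60.923

60.923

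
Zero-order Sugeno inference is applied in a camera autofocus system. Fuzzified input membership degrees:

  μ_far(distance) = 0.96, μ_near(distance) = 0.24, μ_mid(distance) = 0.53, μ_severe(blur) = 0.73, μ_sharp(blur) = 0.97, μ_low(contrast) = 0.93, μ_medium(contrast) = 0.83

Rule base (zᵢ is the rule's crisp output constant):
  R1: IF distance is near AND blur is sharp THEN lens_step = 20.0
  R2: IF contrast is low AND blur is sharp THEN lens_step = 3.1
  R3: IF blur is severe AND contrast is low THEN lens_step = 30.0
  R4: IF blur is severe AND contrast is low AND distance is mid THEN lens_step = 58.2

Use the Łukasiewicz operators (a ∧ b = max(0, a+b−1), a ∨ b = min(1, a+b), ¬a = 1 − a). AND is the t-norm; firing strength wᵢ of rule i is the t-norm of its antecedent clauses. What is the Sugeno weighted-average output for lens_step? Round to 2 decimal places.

19.31

R1 (z=20.0): near=0.24, sharp=0.97; AND[max(0, a+b−1)] → w = 0.21
R2 (z=3.1): low=0.93, sharp=0.97; AND[max(0, a+b−1)] → w = 0.90
R3 (z=30.0): severe=0.73, low=0.93; AND[max(0, a+b−1)] → w = 0.66
R4 (z=58.2): severe=0.73, low=0.93, mid=0.53; AND[max(0, a+b−1)] → w = 0.19
Weighted average = (0.21·20.0 + 0.90·3.1 + 0.66·30.0 + 0.19·58.2) / (0.21 + 0.90 + 0.66 + 0.19)
  = 37.8480 / 1.9600 = 19.31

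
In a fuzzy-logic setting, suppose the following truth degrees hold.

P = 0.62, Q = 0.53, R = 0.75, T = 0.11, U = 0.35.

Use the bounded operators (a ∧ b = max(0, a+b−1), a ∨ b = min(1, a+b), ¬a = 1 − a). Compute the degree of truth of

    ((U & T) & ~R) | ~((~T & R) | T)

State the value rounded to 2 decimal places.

0.25

U & T = max(0, a+b−1) on (0.35, 0.11) = 0.00
~R = 1 − 0.75 = 0.25
(U & T) & ~R = max(0, a+b−1) on (0.00, 0.25) = 0.00
~T = 1 − 0.11 = 0.89
~T & R = max(0, a+b−1) on (0.89, 0.75) = 0.64
(~T & R) | T = min(1, a+b) on (0.64, 0.11) = 0.75
~((~T & R) | T) = 1 − 0.75 = 0.25
((U & T) & ~R) | ~((~T & R) | T) = min(1, a+b) on (0.00, 0.25) = 0.25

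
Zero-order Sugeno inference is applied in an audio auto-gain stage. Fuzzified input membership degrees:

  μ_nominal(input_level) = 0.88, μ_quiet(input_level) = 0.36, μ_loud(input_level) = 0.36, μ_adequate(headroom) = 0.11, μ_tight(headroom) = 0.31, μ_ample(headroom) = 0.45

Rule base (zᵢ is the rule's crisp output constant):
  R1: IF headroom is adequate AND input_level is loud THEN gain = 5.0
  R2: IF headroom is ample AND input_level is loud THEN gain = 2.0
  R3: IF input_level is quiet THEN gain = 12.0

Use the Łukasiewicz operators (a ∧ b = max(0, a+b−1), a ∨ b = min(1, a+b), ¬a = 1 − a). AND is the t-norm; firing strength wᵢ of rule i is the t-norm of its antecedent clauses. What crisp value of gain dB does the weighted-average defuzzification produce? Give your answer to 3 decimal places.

R1 (z=5.0): adequate=0.11, loud=0.36; AND[max(0, a+b−1)] → w = 0.00
R2 (z=2.0): ample=0.45, loud=0.36; AND[max(0, a+b−1)] → w = 0.00
R3 (z=12.0): quiet=0.36 → w = 0.36
Weighted average = (0.00·5.0 + 0.00·2.0 + 0.36·12.0) / (0.00 + 0.00 + 0.36)
  = 4.3200 / 0.3600 = 12.000

12.000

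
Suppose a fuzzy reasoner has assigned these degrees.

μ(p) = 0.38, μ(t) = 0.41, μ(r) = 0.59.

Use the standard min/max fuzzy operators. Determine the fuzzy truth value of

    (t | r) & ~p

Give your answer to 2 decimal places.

t | r = max(a, b) on (0.41, 0.59) = 0.59
~p = 1 − 0.38 = 0.62
(t | r) & ~p = min(a, b) on (0.59, 0.62) = 0.59

0.59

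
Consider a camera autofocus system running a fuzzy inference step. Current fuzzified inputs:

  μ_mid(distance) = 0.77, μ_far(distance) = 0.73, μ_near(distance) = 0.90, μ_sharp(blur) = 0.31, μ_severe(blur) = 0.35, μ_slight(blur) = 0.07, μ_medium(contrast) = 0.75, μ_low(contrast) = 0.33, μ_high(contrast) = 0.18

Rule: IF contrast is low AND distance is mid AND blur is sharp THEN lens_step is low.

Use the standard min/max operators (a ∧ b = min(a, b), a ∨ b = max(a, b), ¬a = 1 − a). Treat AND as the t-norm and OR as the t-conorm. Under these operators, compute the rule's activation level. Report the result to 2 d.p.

0.31

firing strength: low=0.33, mid=0.77, sharp=0.31; AND[min(a, b)] → w = 0.31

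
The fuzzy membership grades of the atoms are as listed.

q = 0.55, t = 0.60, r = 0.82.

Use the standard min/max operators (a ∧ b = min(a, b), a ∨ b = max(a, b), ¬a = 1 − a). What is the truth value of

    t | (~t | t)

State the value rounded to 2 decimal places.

~t = 1 − 0.60 = 0.40
~t | t = max(a, b) on (0.40, 0.60) = 0.60
t | (~t | t) = max(a, b) on (0.60, 0.60) = 0.60

0.60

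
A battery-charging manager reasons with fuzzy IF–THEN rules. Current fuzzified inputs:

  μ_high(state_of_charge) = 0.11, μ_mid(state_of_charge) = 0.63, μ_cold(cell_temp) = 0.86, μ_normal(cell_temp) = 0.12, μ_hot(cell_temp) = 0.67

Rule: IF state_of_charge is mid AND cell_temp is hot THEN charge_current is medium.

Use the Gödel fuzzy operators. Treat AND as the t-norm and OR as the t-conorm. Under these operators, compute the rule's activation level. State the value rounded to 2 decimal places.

firing strength: mid=0.63, hot=0.67; AND[min(a, b)] → w = 0.63

0.63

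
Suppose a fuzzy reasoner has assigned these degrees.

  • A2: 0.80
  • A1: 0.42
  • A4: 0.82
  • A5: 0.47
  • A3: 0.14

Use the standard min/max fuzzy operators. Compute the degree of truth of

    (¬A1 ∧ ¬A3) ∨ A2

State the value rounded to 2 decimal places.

0.80

¬A1 = 1 − 0.42 = 0.58
¬A3 = 1 − 0.14 = 0.86
¬A1 ∧ ¬A3 = min(a, b) on (0.58, 0.86) = 0.58
(¬A1 ∧ ¬A3) ∨ A2 = max(a, b) on (0.58, 0.80) = 0.80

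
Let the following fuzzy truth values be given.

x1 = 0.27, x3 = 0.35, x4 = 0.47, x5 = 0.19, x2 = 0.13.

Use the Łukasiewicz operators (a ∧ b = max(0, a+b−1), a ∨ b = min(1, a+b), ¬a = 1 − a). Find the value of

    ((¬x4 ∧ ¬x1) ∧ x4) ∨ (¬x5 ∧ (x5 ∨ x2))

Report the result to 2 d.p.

0.13

¬x4 = 1 − 0.47 = 0.53
¬x1 = 1 − 0.27 = 0.73
¬x4 ∧ ¬x1 = max(0, a+b−1) on (0.53, 0.73) = 0.26
(¬x4 ∧ ¬x1) ∧ x4 = max(0, a+b−1) on (0.26, 0.47) = 0.00
¬x5 = 1 − 0.19 = 0.81
x5 ∨ x2 = min(1, a+b) on (0.19, 0.13) = 0.32
¬x5 ∧ (x5 ∨ x2) = max(0, a+b−1) on (0.81, 0.32) = 0.13
((¬x4 ∧ ¬x1) ∧ x4) ∨ (¬x5 ∧ (x5 ∨ x2)) = min(1, a+b) on (0.00, 0.13) = 0.13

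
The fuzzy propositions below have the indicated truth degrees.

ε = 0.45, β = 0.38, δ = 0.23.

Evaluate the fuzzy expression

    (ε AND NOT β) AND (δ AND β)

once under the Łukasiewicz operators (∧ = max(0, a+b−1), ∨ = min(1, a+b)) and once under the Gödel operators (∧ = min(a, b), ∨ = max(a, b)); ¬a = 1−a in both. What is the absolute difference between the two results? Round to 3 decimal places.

0.230

Under Łukasiewicz:
  NOT β = 1 − 0.38 = 0.62
  ε AND NOT β = max(0, a+b−1) on (0.45, 0.62) = 0.07
  δ AND β = max(0, a+b−1) on (0.23, 0.38) = 0.00
  (ε AND NOT β) AND (δ AND β) = max(0, a+b−1) on (0.07, 0.00) = 0.00
  → value = 0.0000
Under Gödel:
  NOT β = 1 − 0.38 = 0.62
  ε AND NOT β = min(a, b) on (0.45, 0.62) = 0.45
  δ AND β = min(a, b) on (0.23, 0.38) = 0.23
  (ε AND NOT β) AND (δ AND β) = min(a, b) on (0.45, 0.23) = 0.23
  → value = 0.2300
|0.0000 − 0.2300| = 0.230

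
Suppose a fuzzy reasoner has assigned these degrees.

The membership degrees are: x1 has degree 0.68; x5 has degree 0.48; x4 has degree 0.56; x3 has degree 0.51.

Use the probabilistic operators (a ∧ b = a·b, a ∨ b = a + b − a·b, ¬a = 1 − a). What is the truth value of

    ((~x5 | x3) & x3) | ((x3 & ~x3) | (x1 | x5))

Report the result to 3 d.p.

~x5 = 1 − 0.4800 = 0.5200
~x5 | x3 = a + b − a·b on (0.5200, 0.5100) = 0.7648
(~x5 | x3) & x3 = a·b on (0.7648, 0.5100) = 0.3900
~x3 = 1 − 0.5100 = 0.4900
x3 & ~x3 = a·b on (0.5100, 0.4900) = 0.2499
x1 | x5 = a + b − a·b on (0.6800, 0.4800) = 0.8336
(x3 & ~x3) | (x1 | x5) = a + b − a·b on (0.2499, 0.8336) = 0.8752
((~x5 | x3) & x3) | ((x3 & ~x3) | (x1 | x5)) = a + b − a·b on (0.3900, 0.8752) = 0.9239

0.924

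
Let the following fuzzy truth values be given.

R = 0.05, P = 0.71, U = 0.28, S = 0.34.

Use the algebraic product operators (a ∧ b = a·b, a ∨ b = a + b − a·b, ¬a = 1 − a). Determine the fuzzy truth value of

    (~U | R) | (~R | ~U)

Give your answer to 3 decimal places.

~U = 1 − 0.2800 = 0.7200
~U | R = a + b − a·b on (0.7200, 0.0500) = 0.7340
~R = 1 − 0.0500 = 0.9500
~U = 1 − 0.2800 = 0.7200
~R | ~U = a + b − a·b on (0.9500, 0.7200) = 0.9860
(~U | R) | (~R | ~U) = a + b − a·b on (0.7340, 0.9860) = 0.9963

0.996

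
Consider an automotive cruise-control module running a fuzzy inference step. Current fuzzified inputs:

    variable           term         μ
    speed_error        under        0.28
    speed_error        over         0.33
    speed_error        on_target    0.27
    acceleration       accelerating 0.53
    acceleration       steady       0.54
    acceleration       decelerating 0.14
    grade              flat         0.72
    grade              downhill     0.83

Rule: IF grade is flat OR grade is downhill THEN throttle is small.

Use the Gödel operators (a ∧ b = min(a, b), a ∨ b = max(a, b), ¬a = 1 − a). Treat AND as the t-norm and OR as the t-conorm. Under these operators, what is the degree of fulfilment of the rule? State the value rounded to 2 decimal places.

firing strength: flat=0.72, downhill=0.83; OR[max(a, b)] → w = 0.83

0.83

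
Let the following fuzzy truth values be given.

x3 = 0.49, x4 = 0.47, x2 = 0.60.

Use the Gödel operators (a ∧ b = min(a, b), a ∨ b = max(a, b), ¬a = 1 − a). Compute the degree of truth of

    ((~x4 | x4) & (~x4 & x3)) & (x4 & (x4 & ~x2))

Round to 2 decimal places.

0.40

~x4 = 1 − 0.47 = 0.53
~x4 | x4 = max(a, b) on (0.53, 0.47) = 0.53
~x4 = 1 − 0.47 = 0.53
~x4 & x3 = min(a, b) on (0.53, 0.49) = 0.49
(~x4 | x4) & (~x4 & x3) = min(a, b) on (0.53, 0.49) = 0.49
~x2 = 1 − 0.60 = 0.40
x4 & ~x2 = min(a, b) on (0.47, 0.40) = 0.40
x4 & (x4 & ~x2) = min(a, b) on (0.47, 0.40) = 0.40
((~x4 | x4) & (~x4 & x3)) & (x4 & (x4 & ~x2)) = min(a, b) on (0.49, 0.40) = 0.40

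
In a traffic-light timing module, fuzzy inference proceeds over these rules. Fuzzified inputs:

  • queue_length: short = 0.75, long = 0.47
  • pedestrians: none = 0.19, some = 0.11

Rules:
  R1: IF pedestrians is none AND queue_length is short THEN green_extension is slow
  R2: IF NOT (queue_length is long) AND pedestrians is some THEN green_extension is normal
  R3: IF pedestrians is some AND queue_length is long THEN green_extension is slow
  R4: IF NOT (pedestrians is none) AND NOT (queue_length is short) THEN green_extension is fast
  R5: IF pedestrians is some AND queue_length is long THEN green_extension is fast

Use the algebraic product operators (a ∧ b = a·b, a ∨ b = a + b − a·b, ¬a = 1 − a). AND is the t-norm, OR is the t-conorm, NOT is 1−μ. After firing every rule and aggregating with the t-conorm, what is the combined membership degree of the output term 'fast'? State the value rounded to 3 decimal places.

0.244

R1: none=0.19, short=0.75; AND[a·b] → w = 0.1425
R2: ¬long=1−0.47=0.53, some=0.11; AND[a·b] → w = 0.0583
R3: some=0.11, long=0.47; AND[a·b] → w = 0.0517
R4: ¬none=1−0.19=0.81, ¬short=1−0.75=0.25; AND[a·b] → w = 0.2025
R5: some=0.11, long=0.47; AND[a·b] → w = 0.0517
Rules with consequent 'fast': {R4, R5} → strengths 0.2025, 0.0517
Aggregate via t-conorm [a + b − a·b]: 0.2437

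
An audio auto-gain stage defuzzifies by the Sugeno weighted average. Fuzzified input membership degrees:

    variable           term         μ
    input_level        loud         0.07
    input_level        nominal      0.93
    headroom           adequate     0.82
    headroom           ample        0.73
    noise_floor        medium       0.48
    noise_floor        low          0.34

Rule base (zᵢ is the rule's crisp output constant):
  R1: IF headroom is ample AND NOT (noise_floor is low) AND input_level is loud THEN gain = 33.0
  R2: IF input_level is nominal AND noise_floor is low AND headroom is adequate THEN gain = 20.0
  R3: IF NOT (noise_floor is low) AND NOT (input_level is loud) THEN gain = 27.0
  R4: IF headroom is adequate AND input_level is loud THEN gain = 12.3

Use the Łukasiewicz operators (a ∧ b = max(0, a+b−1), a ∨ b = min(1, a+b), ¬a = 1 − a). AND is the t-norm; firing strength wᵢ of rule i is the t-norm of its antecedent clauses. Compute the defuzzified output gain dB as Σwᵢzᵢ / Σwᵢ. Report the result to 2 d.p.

R1 (z=33.0): ample=0.73, ¬low=1−0.34=0.66, loud=0.07; AND[max(0, a+b−1)] → w = 0.00
R2 (z=20.0): nominal=0.93, low=0.34, adequate=0.82; AND[max(0, a+b−1)] → w = 0.09
R3 (z=27.0): ¬low=1−0.34=0.66, ¬loud=1−0.07=0.93; AND[max(0, a+b−1)] → w = 0.59
R4 (z=12.3): adequate=0.82, loud=0.07; AND[max(0, a+b−1)] → w = 0.00
Weighted average = (0.00·33.0 + 0.09·20.0 + 0.59·27.0 + 0.00·12.3) / (0.00 + 0.09 + 0.59 + 0.00)
  = 17.7300 / 0.6800 = 26.07

26.07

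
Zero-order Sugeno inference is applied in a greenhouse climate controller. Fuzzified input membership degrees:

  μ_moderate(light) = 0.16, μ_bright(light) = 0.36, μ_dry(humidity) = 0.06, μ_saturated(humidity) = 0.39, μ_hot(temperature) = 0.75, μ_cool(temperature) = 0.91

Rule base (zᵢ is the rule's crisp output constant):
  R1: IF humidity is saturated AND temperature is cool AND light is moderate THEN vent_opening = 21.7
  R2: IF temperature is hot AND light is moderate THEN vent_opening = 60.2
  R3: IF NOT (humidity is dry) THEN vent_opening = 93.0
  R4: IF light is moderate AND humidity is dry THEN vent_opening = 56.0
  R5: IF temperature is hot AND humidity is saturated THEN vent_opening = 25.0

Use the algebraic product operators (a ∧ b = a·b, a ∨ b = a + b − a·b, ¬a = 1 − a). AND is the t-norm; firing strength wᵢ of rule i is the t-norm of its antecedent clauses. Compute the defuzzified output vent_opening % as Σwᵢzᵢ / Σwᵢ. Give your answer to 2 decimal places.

R1 (z=21.7): saturated=0.39, cool=0.91, moderate=0.16; AND[a·b] → w = 0.0568
R2 (z=60.2): hot=0.75, moderate=0.16; AND[a·b] → w = 0.1200
R3 (z=93.0): ¬dry=1−0.06=0.94 → w = 0.9400
R4 (z=56.0): moderate=0.16, dry=0.06; AND[a·b] → w = 0.0096
R5 (z=25.0): hot=0.75, saturated=0.39; AND[a·b] → w = 0.2925
Weighted average = (0.0568·21.7 + 0.1200·60.2 + 0.9400·93.0 + 0.0096·56.0 + 0.2925·25.0) / (0.0568 + 0.1200 + 0.9400 + 0.0096 + 0.2925)
  = 103.7263 / 1.4189 = 73.10

73.10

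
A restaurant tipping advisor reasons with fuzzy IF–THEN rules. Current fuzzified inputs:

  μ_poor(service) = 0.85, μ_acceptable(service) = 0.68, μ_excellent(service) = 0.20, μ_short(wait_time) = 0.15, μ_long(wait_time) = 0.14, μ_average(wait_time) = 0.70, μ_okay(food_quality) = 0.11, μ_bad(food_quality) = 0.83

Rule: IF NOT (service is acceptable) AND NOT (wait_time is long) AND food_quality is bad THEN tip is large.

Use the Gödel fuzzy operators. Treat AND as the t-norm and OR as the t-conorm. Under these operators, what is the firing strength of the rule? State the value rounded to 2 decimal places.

0.32

firing strength: ¬acceptable=1−0.68=0.32, ¬long=1−0.14=0.86, bad=0.83; AND[min(a, b)] → w = 0.32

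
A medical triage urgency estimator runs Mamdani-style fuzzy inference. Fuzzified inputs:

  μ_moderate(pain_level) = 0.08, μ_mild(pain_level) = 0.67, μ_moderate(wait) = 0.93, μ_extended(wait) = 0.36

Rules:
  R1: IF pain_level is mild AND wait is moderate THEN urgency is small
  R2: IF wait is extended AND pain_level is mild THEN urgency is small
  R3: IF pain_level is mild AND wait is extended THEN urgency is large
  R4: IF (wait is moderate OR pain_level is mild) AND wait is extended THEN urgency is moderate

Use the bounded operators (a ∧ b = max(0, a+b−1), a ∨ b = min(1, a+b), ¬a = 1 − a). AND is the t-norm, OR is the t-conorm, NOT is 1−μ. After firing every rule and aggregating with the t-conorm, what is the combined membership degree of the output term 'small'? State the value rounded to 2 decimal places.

0.63

R1: mild=0.67, moderate=0.93; AND[max(0, a+b−1)] → w = 0.60
R2: extended=0.36, mild=0.67; AND[max(0, a+b−1)] → w = 0.03
R3: mild=0.67, extended=0.36; AND[max(0, a+b−1)] → w = 0.03
R4: (moderate=0.93 OR mild=0.67) = 1.00; AND[max(0, a+b−1)] with extended=0.36 → w = 0.36
Rules with consequent 'small': {R1, R2} → strengths 0.60, 0.03
Aggregate via t-conorm [min(1, a+b)]: 0.63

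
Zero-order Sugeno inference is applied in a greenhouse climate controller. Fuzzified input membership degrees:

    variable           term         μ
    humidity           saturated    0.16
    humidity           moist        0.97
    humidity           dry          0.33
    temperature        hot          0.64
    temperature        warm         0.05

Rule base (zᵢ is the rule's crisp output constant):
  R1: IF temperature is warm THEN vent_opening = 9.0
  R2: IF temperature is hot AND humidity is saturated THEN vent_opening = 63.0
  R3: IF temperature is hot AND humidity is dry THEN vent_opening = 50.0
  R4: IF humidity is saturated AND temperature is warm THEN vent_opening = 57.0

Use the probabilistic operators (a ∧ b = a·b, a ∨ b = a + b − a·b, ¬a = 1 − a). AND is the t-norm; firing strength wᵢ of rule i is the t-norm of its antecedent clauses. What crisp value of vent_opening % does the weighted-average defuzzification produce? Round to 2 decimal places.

R1 (z=9.0): warm=0.05 → w = 0.0500
R2 (z=63.0): hot=0.64, saturated=0.16; AND[a·b] → w = 0.1024
R3 (z=50.0): hot=0.64, dry=0.33; AND[a·b] → w = 0.2112
R4 (z=57.0): saturated=0.16, warm=0.05; AND[a·b] → w = 0.0080
Weighted average = (0.0500·9.0 + 0.1024·63.0 + 0.2112·50.0 + 0.0080·57.0) / (0.0500 + 0.1024 + 0.2112 + 0.0080)
  = 17.9172 / 0.3716 = 48.22

48.22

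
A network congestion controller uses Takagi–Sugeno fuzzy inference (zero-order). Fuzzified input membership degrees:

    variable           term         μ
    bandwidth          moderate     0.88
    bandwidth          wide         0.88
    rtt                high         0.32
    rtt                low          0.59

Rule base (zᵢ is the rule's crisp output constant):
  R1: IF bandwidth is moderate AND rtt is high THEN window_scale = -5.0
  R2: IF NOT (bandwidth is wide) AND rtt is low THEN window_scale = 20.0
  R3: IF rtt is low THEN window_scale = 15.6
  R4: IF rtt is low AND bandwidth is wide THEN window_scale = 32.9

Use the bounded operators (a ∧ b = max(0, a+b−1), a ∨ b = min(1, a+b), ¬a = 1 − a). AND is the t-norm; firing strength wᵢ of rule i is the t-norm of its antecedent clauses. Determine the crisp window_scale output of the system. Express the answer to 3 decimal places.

18.783

R1 (z=-5.0): moderate=0.88, high=0.32; AND[max(0, a+b−1)] → w = 0.20
R2 (z=20.0): ¬wide=1−0.88=0.12, low=0.59; AND[max(0, a+b−1)] → w = 0.00
R3 (z=15.6): low=0.59 → w = 0.59
R4 (z=32.9): low=0.59, wide=0.88; AND[max(0, a+b−1)] → w = 0.47
Weighted average = (0.20·-5.0 + 0.00·20.0 + 0.59·15.6 + 0.47·32.9) / (0.20 + 0.00 + 0.59 + 0.47)
  = 23.6670 / 1.2600 = 18.783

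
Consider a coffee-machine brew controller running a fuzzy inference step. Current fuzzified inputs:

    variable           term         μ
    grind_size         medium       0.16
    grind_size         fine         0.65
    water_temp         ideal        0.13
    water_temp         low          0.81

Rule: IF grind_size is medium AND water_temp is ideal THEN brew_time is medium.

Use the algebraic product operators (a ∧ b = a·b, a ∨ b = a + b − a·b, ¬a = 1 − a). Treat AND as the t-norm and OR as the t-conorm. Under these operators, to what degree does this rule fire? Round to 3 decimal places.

firing strength: medium=0.16, ideal=0.13; AND[a·b] → w = 0.0208

0.021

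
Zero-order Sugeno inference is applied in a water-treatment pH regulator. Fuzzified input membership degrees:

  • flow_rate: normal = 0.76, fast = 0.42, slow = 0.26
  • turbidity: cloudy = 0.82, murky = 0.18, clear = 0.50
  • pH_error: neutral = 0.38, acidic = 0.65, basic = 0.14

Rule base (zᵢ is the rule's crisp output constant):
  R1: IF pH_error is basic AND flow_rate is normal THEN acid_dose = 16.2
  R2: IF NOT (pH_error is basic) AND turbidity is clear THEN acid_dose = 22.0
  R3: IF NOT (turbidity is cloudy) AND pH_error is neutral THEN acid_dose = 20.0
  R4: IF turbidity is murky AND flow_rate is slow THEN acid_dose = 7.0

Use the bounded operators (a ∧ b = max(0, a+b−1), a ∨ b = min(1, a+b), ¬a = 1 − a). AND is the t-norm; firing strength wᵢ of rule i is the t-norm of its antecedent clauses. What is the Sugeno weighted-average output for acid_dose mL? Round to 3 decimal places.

22.000

R1 (z=16.2): basic=0.14, normal=0.76; AND[max(0, a+b−1)] → w = 0.00
R2 (z=22.0): ¬basic=1−0.14=0.86, clear=0.50; AND[max(0, a+b−1)] → w = 0.36
R3 (z=20.0): ¬cloudy=1−0.82=0.18, neutral=0.38; AND[max(0, a+b−1)] → w = 0.00
R4 (z=7.0): murky=0.18, slow=0.26; AND[max(0, a+b−1)] → w = 0.00
Weighted average = (0.00·16.2 + 0.36·22.0 + 0.00·20.0 + 0.00·7.0) / (0.00 + 0.36 + 0.00 + 0.00)
  = 7.9200 / 0.3600 = 22.000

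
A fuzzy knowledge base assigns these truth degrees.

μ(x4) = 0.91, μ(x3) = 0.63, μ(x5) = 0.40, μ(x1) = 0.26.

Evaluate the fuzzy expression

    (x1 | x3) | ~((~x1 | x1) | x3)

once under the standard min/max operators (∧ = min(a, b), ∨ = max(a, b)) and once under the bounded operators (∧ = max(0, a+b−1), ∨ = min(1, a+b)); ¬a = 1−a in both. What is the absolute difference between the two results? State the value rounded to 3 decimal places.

0.260

Under standard min/max:
  x1 | x3 = max(a, b) on (0.26, 0.63) = 0.63
  ~x1 = 1 − 0.26 = 0.74
  ~x1 | x1 = max(a, b) on (0.74, 0.26) = 0.74
  (~x1 | x1) | x3 = max(a, b) on (0.74, 0.63) = 0.74
  ~((~x1 | x1) | x3) = 1 − 0.74 = 0.26
  (x1 | x3) | ~((~x1 | x1) | x3) = max(a, b) on (0.63, 0.26) = 0.63
  → value = 0.6300
Under bounded:
  x1 | x3 = min(1, a+b) on (0.26, 0.63) = 0.89
  ~x1 = 1 − 0.26 = 0.74
  ~x1 | x1 = min(1, a+b) on (0.74, 0.26) = 1.00
  (~x1 | x1) | x3 = min(1, a+b) on (1.00, 0.63) = 1.00
  ~((~x1 | x1) | x3) = 1 − 1.00 = 0.00
  (x1 | x3) | ~((~x1 | x1) | x3) = min(1, a+b) on (0.89, 0.00) = 0.89
  → value = 0.8900
|0.6300 − 0.8900| = 0.260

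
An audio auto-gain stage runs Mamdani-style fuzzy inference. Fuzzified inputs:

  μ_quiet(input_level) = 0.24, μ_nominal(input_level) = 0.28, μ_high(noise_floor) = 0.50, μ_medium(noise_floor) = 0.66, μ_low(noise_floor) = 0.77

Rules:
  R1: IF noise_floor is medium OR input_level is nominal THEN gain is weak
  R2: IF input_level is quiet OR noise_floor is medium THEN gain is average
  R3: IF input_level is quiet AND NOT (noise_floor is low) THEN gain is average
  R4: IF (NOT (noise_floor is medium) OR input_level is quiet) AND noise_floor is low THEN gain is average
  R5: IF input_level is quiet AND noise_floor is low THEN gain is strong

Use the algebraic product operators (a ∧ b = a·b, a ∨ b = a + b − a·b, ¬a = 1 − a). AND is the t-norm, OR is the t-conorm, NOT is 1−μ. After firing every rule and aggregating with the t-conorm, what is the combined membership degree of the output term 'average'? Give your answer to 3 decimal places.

R1: medium=0.66, nominal=0.28; OR[a + b − a·b] → w = 0.7552
R2: quiet=0.24, medium=0.66; OR[a + b − a·b] → w = 0.7416
R3: quiet=0.24, ¬low=1−0.77=0.23; AND[a·b] → w = 0.0552
R4: (¬medium=1−0.66=0.34 OR quiet=0.24) = 0.4984; AND[a·b] with low=0.77 → w = 0.3838
R5: quiet=0.24, low=0.77; AND[a·b] → w = 0.1848
Rules with consequent 'average': {R2, R3, R4} → strengths 0.7416, 0.0552, 0.3838
Aggregate via t-conorm [a + b − a·b]: 0.8496

0.850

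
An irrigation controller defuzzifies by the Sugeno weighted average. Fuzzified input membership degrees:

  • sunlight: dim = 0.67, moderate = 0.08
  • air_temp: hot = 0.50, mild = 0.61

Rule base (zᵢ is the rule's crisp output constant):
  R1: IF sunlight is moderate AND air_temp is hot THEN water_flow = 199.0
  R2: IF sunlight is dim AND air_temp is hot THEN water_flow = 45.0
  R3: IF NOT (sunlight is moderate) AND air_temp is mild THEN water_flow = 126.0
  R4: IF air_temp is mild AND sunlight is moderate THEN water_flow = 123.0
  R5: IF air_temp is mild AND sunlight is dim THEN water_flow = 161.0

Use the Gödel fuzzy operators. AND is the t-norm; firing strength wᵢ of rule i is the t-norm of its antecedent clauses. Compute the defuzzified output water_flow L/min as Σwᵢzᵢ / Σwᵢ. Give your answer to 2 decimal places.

R1 (z=199.0): moderate=0.08, hot=0.50; AND[min(a, b)] → w = 0.08
R2 (z=45.0): dim=0.67, hot=0.50; AND[min(a, b)] → w = 0.50
R3 (z=126.0): ¬moderate=1−0.08=0.92, mild=0.61; AND[min(a, b)] → w = 0.61
R4 (z=123.0): mild=0.61, moderate=0.08; AND[min(a, b)] → w = 0.08
R5 (z=161.0): mild=0.61, dim=0.67; AND[min(a, b)] → w = 0.61
Weighted average = (0.08·199.0 + 0.50·45.0 + 0.61·126.0 + 0.08·123.0 + 0.61·161.0) / (0.08 + 0.50 + 0.61 + 0.08 + 0.61)
  = 223.3300 / 1.8800 = 118.79

118.79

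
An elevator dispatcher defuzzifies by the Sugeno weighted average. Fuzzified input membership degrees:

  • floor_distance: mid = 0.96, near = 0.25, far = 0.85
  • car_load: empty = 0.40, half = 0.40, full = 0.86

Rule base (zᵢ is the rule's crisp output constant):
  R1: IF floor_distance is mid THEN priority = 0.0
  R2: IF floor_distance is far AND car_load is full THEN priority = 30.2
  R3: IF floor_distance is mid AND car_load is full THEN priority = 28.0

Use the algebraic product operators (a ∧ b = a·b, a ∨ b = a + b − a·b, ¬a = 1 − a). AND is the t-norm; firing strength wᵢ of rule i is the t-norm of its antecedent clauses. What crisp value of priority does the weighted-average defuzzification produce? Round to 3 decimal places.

17.958

R1 (z=0.0): mid=0.96 → w = 0.9600
R2 (z=30.2): far=0.85, full=0.86; AND[a·b] → w = 0.7310
R3 (z=28.0): mid=0.96, full=0.86; AND[a·b] → w = 0.8256
Weighted average = (0.9600·0.0 + 0.7310·30.2 + 0.8256·28.0) / (0.9600 + 0.7310 + 0.8256)
  = 45.1930 / 2.5166 = 17.958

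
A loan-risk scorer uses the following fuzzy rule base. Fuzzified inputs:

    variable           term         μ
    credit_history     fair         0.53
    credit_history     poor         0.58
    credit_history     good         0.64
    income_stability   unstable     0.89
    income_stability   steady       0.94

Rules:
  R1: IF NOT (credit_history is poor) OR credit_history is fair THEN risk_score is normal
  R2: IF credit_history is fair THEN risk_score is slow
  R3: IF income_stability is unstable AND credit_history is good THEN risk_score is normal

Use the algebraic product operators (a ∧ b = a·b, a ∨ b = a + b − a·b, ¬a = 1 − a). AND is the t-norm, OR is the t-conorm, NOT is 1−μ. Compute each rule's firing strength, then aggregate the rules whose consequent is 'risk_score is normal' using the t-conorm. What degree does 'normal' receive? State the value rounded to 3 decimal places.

0.883

R1: ¬poor=1−0.58=0.42, fair=0.53; OR[a + b − a·b] → w = 0.7274
R2: fair=0.53 → w = 0.5300
R3: unstable=0.89, good=0.64; AND[a·b] → w = 0.5696
Rules with consequent 'normal': {R1, R3} → strengths 0.7274, 0.5696
Aggregate via t-conorm [a + b − a·b]: 0.8827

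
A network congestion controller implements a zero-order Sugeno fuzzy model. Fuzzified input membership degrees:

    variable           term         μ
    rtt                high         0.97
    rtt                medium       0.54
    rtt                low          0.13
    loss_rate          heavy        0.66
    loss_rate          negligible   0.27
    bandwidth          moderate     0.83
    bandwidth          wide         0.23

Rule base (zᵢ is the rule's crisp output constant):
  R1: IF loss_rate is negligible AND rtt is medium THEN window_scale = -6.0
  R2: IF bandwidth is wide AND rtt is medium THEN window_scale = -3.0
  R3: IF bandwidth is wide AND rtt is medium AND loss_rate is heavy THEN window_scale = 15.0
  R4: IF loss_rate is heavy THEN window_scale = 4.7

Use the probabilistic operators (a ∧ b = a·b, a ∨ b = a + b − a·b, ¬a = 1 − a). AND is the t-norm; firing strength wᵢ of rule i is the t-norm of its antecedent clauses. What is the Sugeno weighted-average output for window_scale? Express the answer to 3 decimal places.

R1 (z=-6.0): negligible=0.27, medium=0.54; AND[a·b] → w = 0.1458
R2 (z=-3.0): wide=0.23, medium=0.54; AND[a·b] → w = 0.1242
R3 (z=15.0): wide=0.23, medium=0.54, heavy=0.66; AND[a·b] → w = 0.0820
R4 (z=4.7): heavy=0.66 → w = 0.6600
Weighted average = (0.1458·-6.0 + 0.1242·-3.0 + 0.0820·15.0 + 0.6600·4.7) / (0.1458 + 0.1242 + 0.0820 + 0.6600)
  = 3.0842 / 1.0120 = 3.048

3.048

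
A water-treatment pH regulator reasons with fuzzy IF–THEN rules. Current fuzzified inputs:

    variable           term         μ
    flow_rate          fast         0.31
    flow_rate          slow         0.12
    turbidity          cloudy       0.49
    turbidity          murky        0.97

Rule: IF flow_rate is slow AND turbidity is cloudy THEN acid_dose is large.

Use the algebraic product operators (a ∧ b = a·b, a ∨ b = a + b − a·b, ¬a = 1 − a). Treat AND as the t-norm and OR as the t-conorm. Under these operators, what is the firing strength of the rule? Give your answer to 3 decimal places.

0.059

firing strength: slow=0.12, cloudy=0.49; AND[a·b] → w = 0.0588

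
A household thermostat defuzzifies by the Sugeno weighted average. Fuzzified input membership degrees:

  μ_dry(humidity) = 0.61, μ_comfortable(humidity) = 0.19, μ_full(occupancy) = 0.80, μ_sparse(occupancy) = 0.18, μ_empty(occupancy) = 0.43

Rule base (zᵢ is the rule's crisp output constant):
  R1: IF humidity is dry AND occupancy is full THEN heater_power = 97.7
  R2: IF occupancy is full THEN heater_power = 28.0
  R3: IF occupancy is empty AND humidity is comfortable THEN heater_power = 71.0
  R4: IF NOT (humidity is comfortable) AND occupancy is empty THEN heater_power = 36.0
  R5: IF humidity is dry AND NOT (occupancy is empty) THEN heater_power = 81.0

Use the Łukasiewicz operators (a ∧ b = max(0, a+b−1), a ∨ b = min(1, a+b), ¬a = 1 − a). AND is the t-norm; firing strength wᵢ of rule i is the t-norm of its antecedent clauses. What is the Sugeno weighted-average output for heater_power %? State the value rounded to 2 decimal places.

R1 (z=97.7): dry=0.61, full=0.80; AND[max(0, a+b−1)] → w = 0.41
R2 (z=28.0): full=0.80 → w = 0.80
R3 (z=71.0): empty=0.43, comfortable=0.19; AND[max(0, a+b−1)] → w = 0.00
R4 (z=36.0): ¬comfortable=1−0.19=0.81, empty=0.43; AND[max(0, a+b−1)] → w = 0.24
R5 (z=81.0): dry=0.61, ¬empty=1−0.43=0.57; AND[max(0, a+b−1)] → w = 0.18
Weighted average = (0.41·97.7 + 0.80·28.0 + 0.00·71.0 + 0.24·36.0 + 0.18·81.0) / (0.41 + 0.80 + 0.00 + 0.24 + 0.18)
  = 85.6770 / 1.6300 = 52.56

52.56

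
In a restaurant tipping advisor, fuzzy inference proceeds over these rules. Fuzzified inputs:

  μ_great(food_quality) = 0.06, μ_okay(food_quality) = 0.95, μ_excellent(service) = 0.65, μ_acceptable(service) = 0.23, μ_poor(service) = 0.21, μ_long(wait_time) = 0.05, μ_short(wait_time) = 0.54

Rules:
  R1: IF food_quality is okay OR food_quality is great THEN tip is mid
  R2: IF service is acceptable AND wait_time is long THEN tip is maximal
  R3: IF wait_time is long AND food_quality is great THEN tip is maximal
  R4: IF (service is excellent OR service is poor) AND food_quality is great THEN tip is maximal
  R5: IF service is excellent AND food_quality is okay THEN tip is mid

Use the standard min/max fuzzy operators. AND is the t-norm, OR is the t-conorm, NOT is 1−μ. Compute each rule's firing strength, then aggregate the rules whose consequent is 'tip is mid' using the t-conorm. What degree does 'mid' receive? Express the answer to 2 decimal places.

R1: okay=0.95, great=0.06; OR[max(a, b)] → w = 0.95
R2: acceptable=0.23, long=0.05; AND[min(a, b)] → w = 0.05
R3: long=0.05, great=0.06; AND[min(a, b)] → w = 0.05
R4: (excellent=0.65 OR poor=0.21) = 0.65; AND[min(a, b)] with great=0.06 → w = 0.06
R5: excellent=0.65, okay=0.95; AND[min(a, b)] → w = 0.65
Rules with consequent 'mid': {R1, R5} → strengths 0.95, 0.65
Aggregate via t-conorm [max(a, b)]: 0.95

0.95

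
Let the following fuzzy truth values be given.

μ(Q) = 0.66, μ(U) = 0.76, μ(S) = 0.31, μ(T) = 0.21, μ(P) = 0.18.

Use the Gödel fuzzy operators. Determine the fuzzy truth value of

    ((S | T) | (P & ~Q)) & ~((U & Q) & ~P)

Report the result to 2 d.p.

S | T = max(a, b) on (0.31, 0.21) = 0.31
~Q = 1 − 0.66 = 0.34
P & ~Q = min(a, b) on (0.18, 0.34) = 0.18
(S | T) | (P & ~Q) = max(a, b) on (0.31, 0.18) = 0.31
U & Q = min(a, b) on (0.76, 0.66) = 0.66
~P = 1 − 0.18 = 0.82
(U & Q) & ~P = min(a, b) on (0.66, 0.82) = 0.66
~((U & Q) & ~P) = 1 − 0.66 = 0.34
((S | T) | (P & ~Q)) & ~((U & Q) & ~P) = min(a, b) on (0.31, 0.34) = 0.31

0.31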